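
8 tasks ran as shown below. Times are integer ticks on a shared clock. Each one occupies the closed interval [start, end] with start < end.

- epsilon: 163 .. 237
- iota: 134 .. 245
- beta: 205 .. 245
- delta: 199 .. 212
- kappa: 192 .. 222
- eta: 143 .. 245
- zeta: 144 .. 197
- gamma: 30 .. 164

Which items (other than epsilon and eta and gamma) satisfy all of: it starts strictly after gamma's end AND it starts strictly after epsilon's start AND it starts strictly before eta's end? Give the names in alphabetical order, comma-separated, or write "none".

beta, delta, kappa

Conditions: its start is strictly after gamma's end (X.start > 164) AND its start is strictly after epsilon's start (X.start > 163) AND its start is strictly before eta's end (X.start < 245).
beta: start 205 > 164? ✓; start 205 > 163? ✓; start 205 < 245? ✓ → yes.
delta: start 199 > 164? ✓; start 199 > 163? ✓; start 199 < 245? ✓ → yes.
iota: start 134 > 164? ✗; start 134 > 163? ✗; start 134 < 245? ✓ → no.
kappa: start 192 > 164? ✓; start 192 > 163? ✓; start 192 < 245? ✓ → yes.
zeta: start 144 > 164? ✗; start 144 > 163? ✗; start 144 < 245? ✓ → no.
Result: beta, delta, kappa.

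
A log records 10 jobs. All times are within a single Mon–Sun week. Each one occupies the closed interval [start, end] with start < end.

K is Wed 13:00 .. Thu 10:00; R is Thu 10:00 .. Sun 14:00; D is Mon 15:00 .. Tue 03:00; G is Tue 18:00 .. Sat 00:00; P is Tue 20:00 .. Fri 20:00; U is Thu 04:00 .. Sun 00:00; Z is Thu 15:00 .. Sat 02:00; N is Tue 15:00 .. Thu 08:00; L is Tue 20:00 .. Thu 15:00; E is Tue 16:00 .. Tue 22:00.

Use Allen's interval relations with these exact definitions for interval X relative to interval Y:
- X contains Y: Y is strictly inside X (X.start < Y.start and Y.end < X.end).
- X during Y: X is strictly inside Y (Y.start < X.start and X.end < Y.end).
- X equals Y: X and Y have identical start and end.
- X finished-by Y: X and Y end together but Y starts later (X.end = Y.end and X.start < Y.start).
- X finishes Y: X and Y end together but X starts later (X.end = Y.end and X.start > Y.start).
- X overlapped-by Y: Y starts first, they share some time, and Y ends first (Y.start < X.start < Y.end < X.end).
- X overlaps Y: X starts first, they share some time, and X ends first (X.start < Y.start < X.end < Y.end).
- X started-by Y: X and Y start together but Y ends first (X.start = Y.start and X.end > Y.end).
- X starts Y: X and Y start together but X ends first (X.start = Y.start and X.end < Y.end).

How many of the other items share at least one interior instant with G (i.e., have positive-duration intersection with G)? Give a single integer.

Target G = [Tue 18:00, Sat 00:00].
D [Mon 15:00, Tue 03:00] → before → no.
E [Tue 16:00, Tue 22:00] → overlaps → counts.
K [Wed 13:00, Thu 10:00] → during → counts.
L [Tue 20:00, Thu 15:00] → during → counts.
N [Tue 15:00, Thu 08:00] → overlaps → counts.
P [Tue 20:00, Fri 20:00] → during → counts.
R [Thu 10:00, Sun 14:00] → overlapped-by → counts.
U [Thu 04:00, Sun 00:00] → overlapped-by → counts.
Z [Thu 15:00, Sat 02:00] → overlapped-by → counts.
Total: 8.

8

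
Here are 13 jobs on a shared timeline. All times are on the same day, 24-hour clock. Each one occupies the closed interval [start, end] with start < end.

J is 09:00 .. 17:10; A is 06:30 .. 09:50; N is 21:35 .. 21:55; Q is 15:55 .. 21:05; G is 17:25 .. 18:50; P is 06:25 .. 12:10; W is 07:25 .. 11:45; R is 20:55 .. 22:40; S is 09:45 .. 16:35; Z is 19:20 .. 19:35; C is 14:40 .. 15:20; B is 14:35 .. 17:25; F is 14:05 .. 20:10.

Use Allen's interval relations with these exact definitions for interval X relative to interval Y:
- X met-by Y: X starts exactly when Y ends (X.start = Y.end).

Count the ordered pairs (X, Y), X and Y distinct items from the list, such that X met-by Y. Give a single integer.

Checking all 156 ordered pairs for relation 'met-by'; matching pairs in alphabetical order:
(G, B): G met-by B ✓
Count: 1.

1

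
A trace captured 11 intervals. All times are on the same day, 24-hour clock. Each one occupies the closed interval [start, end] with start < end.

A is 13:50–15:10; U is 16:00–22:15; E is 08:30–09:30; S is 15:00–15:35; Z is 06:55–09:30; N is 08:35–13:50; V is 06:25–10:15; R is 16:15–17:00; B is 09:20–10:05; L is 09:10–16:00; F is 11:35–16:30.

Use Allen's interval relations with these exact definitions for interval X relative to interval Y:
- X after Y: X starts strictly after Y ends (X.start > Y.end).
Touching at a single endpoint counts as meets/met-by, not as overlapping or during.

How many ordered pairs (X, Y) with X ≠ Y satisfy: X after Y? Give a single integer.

28

Checking all 110 ordered pairs for relation 'after'; matching pairs in alphabetical order:
(A, B): A after B ✓
(A, E): A after E ✓
(A, V): A after V ✓
(A, Z): A after Z ✓
(F, B): F after B ✓
(F, E): F after E ✓
(F, V): F after V ✓
(F, Z): F after Z ✓
(R, A): R after A ✓
(R, B): R after B ✓
(R, E): R after E ✓
(R, L): R after L ✓
(R, N): R after N ✓
(R, S): R after S ✓
(R, V): R after V ✓
(R, Z): R after Z ✓
(S, B): S after B ✓
(S, E): S after E ✓
(S, N): S after N ✓
(S, V): S after V ✓
(S, Z): S after Z ✓
(U, A): U after A ✓
(U, B): U after B ✓
(U, E): U after E ✓
... plus 4 further pairs not listed.
Count: 28.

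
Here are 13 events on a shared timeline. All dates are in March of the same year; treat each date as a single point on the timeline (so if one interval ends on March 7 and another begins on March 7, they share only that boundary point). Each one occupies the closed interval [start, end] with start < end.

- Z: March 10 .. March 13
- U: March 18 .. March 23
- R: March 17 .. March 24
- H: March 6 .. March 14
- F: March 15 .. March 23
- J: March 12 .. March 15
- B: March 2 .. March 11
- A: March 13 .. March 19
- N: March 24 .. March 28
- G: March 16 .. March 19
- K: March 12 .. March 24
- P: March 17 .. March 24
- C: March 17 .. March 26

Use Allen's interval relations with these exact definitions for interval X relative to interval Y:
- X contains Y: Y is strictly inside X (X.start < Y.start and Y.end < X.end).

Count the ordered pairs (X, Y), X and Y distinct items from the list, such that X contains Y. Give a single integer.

Checking all 156 ordered pairs for relation 'contains'; matching pairs in alphabetical order:
(C, U): C contains U ✓
(F, G): F contains G ✓
(H, Z): H contains Z ✓
(K, A): K contains A ✓
(K, F): K contains F ✓
(K, G): K contains G ✓
(K, U): K contains U ✓
(P, U): P contains U ✓
(R, U): R contains U ✓
Count: 9.

9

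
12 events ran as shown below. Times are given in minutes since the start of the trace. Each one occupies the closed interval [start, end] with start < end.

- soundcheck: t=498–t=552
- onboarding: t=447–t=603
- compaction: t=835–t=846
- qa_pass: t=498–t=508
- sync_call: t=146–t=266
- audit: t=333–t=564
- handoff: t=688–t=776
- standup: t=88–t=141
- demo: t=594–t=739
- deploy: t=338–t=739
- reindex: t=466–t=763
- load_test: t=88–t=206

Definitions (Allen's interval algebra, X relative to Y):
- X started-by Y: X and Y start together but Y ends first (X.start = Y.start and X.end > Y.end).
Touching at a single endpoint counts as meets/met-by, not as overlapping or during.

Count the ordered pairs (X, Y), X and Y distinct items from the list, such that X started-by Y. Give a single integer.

2

Checking all 132 ordered pairs for relation 'started-by'; matching pairs in alphabetical order:
(load_test, standup): load_test started-by standup ✓
(soundcheck, qa_pass): soundcheck started-by qa_pass ✓
Count: 2.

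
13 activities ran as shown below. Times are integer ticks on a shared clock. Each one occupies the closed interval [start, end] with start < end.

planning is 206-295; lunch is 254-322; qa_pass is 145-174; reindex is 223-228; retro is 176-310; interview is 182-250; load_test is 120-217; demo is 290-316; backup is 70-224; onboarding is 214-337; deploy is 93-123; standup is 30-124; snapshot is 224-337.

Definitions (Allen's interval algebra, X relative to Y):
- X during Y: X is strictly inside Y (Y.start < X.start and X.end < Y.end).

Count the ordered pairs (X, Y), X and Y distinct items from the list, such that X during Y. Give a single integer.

Checking all 156 ordered pairs for relation 'during'; matching pairs in alphabetical order:
(demo, lunch): demo during lunch ✓
(demo, onboarding): demo during onboarding ✓
(demo, snapshot): demo during snapshot ✓
(deploy, backup): deploy during backup ✓
(deploy, standup): deploy during standup ✓
(interview, retro): interview during retro ✓
(load_test, backup): load_test during backup ✓
(lunch, onboarding): lunch during onboarding ✓
(lunch, snapshot): lunch during snapshot ✓
(planning, retro): planning during retro ✓
(qa_pass, backup): qa_pass during backup ✓
(qa_pass, load_test): qa_pass during load_test ✓
(reindex, interview): reindex during interview ✓
(reindex, onboarding): reindex during onboarding ✓
(reindex, planning): reindex during planning ✓
(reindex, retro): reindex during retro ✓
Count: 16.

16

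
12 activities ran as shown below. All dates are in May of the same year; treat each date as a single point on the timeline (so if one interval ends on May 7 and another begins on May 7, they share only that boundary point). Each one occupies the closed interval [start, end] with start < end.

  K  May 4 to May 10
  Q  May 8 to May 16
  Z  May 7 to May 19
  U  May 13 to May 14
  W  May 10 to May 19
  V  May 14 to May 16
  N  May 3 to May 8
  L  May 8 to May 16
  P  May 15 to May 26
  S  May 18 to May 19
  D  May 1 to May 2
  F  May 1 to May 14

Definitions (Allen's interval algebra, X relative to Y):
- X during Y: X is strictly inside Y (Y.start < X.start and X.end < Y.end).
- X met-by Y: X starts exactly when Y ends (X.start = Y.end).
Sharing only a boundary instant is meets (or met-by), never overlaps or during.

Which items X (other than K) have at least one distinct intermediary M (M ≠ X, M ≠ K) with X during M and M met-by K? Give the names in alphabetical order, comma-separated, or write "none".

U, V

Target K = [May 4, May 10].
Intermediaries M with M met-by K: W.
Via W — items with X during W: U, V.
Union: U, V.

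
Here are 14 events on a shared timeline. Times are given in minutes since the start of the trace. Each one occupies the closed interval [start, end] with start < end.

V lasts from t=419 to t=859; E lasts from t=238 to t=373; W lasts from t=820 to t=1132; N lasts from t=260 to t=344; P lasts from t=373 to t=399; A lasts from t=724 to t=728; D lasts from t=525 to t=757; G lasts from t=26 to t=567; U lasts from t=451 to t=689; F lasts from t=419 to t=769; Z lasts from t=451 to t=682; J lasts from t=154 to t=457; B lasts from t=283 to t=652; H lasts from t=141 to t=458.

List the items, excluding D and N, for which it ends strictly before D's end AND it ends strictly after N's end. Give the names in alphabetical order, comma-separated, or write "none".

A, B, E, G, H, J, P, U, Z

Conditions: its end is strictly before D's end (X.end < t=757) AND its end is strictly after N's end (X.end > t=344).
A: end t=728 < t=757? ✓; end t=728 > t=344? ✓ → yes.
B: end t=652 < t=757? ✓; end t=652 > t=344? ✓ → yes.
E: end t=373 < t=757? ✓; end t=373 > t=344? ✓ → yes.
F: end t=769 < t=757? ✗; end t=769 > t=344? ✓ → no.
G: end t=567 < t=757? ✓; end t=567 > t=344? ✓ → yes.
H: end t=458 < t=757? ✓; end t=458 > t=344? ✓ → yes.
J: end t=457 < t=757? ✓; end t=457 > t=344? ✓ → yes.
P: end t=399 < t=757? ✓; end t=399 > t=344? ✓ → yes.
U: end t=689 < t=757? ✓; end t=689 > t=344? ✓ → yes.
V: end t=859 < t=757? ✗; end t=859 > t=344? ✓ → no.
W: end t=1132 < t=757? ✗; end t=1132 > t=344? ✓ → no.
Z: end t=682 < t=757? ✓; end t=682 > t=344? ✓ → yes.
Result: A, B, E, G, H, J, P, U, Z.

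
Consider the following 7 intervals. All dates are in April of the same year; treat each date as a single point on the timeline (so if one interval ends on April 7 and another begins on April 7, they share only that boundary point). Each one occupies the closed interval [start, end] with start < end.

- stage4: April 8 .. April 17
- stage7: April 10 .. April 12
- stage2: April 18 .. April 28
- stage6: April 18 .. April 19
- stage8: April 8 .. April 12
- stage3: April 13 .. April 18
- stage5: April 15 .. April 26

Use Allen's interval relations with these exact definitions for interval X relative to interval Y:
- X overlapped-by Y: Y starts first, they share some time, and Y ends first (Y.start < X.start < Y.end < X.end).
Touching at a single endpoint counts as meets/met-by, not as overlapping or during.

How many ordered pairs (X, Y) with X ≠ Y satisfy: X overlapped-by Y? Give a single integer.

Checking all 42 ordered pairs for relation 'overlapped-by'; matching pairs in alphabetical order:
(stage2, stage5): stage2 overlapped-by stage5 ✓
(stage3, stage4): stage3 overlapped-by stage4 ✓
(stage5, stage3): stage5 overlapped-by stage3 ✓
(stage5, stage4): stage5 overlapped-by stage4 ✓
Count: 4.

4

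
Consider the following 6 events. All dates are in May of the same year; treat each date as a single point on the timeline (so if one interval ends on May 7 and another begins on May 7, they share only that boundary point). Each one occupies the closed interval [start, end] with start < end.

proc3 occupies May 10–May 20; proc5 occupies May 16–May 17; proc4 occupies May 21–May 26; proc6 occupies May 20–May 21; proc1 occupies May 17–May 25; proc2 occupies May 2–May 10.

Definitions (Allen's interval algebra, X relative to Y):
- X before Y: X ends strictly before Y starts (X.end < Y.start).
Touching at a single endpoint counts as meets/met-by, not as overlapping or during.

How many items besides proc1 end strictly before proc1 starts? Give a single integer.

1

Target proc1 = [May 17, May 25].
proc2 [May 2, May 10] → before → counts.
proc3 [May 10, May 20] → overlaps → no.
proc4 [May 21, May 26] → overlapped-by → no.
proc5 [May 16, May 17] → meets → no.
proc6 [May 20, May 21] → during → no.
Total: 1.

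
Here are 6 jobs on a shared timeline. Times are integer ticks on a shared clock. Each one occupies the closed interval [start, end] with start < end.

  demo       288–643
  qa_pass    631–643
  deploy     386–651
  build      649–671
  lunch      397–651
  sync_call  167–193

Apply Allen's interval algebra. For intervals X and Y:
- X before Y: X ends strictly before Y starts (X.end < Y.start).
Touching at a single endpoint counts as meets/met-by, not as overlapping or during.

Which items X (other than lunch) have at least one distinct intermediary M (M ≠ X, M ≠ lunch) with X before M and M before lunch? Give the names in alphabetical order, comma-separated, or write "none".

Target lunch = [397, 651].
Intermediaries M with M before lunch: sync_call.
Via sync_call — items with X before sync_call: none.
Union: none.

none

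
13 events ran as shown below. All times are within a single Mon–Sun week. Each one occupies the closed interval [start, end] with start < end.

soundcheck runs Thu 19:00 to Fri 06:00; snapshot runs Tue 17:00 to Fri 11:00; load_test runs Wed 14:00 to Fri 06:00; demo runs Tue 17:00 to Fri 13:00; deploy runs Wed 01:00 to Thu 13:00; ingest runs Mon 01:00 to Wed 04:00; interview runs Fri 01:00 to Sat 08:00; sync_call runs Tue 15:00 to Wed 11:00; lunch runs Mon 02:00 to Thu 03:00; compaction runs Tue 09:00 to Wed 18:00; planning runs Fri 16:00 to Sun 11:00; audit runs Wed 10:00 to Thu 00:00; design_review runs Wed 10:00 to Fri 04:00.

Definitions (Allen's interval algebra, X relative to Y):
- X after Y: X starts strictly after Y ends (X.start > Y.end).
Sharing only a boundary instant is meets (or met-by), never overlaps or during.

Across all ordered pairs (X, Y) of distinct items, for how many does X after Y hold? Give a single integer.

Checking all 156 ordered pairs for relation 'after'; matching pairs in alphabetical order:
(audit, ingest): audit after ingest ✓
(design_review, ingest): design_review after ingest ✓
(interview, audit): interview after audit ✓
(interview, compaction): interview after compaction ✓
(interview, deploy): interview after deploy ✓
(interview, ingest): interview after ingest ✓
(interview, lunch): interview after lunch ✓
(interview, sync_call): interview after sync_call ✓
(load_test, ingest): load_test after ingest ✓
(load_test, sync_call): load_test after sync_call ✓
(planning, audit): planning after audit ✓
(planning, compaction): planning after compaction ✓
(planning, demo): planning after demo ✓
(planning, deploy): planning after deploy ✓
(planning, design_review): planning after design_review ✓
(planning, ingest): planning after ingest ✓
(planning, load_test): planning after load_test ✓
(planning, lunch): planning after lunch ✓
(planning, snapshot): planning after snapshot ✓
(planning, soundcheck): planning after soundcheck ✓
(planning, sync_call): planning after sync_call ✓
(soundcheck, audit): soundcheck after audit ✓
(soundcheck, compaction): soundcheck after compaction ✓
(soundcheck, deploy): soundcheck after deploy ✓
... plus 3 further pairs not listed.
Count: 27.

27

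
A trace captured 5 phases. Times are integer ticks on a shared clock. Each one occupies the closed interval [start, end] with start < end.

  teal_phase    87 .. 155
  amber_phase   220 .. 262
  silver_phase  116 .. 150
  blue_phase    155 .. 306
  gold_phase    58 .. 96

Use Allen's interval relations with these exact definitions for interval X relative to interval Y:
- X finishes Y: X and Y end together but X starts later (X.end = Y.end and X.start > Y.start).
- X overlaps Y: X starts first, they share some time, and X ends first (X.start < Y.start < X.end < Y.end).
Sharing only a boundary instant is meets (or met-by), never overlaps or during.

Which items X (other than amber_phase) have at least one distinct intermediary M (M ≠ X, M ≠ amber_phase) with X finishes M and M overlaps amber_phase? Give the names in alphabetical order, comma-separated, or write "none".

Target amber_phase = [220, 262].
Intermediaries M with M overlaps amber_phase: none.
Union: none.

none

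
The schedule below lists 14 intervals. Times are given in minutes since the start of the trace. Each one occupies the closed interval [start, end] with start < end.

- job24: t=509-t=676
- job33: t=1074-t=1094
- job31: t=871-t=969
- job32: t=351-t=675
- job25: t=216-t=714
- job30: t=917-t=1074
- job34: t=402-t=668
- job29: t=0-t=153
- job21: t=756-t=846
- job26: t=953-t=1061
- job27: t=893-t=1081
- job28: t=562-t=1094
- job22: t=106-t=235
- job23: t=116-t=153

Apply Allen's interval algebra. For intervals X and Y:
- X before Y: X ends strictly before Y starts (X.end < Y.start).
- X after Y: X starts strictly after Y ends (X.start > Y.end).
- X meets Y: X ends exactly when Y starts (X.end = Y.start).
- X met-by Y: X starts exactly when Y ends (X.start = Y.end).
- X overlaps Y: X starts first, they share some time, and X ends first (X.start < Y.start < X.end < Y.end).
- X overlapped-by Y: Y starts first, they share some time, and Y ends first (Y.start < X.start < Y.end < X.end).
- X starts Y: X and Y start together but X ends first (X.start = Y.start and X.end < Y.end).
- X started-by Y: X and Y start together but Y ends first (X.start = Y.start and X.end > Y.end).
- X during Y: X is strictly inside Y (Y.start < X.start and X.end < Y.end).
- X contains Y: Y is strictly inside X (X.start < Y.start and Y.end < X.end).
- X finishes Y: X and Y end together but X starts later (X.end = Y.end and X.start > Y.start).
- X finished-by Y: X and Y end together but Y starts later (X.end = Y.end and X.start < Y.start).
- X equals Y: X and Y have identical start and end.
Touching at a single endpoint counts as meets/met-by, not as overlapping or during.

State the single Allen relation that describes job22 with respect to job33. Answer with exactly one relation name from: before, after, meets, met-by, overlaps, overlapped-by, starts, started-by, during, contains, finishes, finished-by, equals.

job22 = [t=106, t=235]; job33 = [t=1074, t=1094].
Compare endpoints: job22.start < job33.start, job22.start < job33.end, job22.end < job33.start, job22.end < job33.end.
That pattern is 'before'.

before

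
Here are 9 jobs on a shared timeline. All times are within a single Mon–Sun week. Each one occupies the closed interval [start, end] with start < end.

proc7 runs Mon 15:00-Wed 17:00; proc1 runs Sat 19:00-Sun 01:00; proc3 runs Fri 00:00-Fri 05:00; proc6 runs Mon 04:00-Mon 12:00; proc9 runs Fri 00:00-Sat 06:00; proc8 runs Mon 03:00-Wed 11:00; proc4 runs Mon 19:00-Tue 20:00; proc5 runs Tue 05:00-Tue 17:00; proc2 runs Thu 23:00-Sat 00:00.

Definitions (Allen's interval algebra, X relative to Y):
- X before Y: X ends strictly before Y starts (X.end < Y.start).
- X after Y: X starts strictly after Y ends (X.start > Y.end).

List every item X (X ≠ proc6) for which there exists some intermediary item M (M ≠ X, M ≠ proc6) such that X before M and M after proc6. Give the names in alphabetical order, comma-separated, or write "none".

Target proc6 = [Mon 04:00, Mon 12:00].
Intermediaries M with M after proc6: proc1, proc2, proc3, proc4, proc5, proc7, proc9.
Via proc1 — items with X before proc1: proc2, proc3, proc4, proc5, proc7, proc8, proc9.
Via proc2 — items with X before proc2: proc4, proc5, proc7, proc8.
Via proc3 — items with X before proc3: proc4, proc5, proc7, proc8.
Via proc4 — items with X before proc4: none.
Via proc5 — items with X before proc5: none.
Via proc7 — items with X before proc7: none.
Via proc9 — items with X before proc9: proc4, proc5, proc7, proc8.
Union: proc2, proc3, proc4, proc5, proc7, proc8, proc9.

proc2, proc3, proc4, proc5, proc7, proc8, proc9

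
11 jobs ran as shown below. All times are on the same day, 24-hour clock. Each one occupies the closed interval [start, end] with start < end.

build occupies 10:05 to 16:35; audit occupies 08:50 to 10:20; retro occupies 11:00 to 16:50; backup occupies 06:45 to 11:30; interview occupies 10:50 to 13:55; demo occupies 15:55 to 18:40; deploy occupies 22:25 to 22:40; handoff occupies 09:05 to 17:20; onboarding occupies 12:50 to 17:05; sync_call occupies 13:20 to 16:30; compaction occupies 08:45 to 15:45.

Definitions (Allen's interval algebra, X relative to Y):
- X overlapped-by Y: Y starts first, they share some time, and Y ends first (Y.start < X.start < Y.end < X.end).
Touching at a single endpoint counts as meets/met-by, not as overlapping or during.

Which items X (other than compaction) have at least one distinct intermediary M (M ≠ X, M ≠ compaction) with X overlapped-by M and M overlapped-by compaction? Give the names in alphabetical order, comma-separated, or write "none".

demo, onboarding, retro

Target compaction = [08:45, 15:45].
Intermediaries M with M overlapped-by compaction: build, handoff, onboarding, retro, sync_call.
Via build — items with X overlapped-by build: demo, onboarding, retro.
Via handoff — items with X overlapped-by handoff: demo.
Via onboarding — items with X overlapped-by onboarding: demo.
Via retro — items with X overlapped-by retro: demo, onboarding.
Via sync_call — items with X overlapped-by sync_call: demo.
Union: demo, onboarding, retro.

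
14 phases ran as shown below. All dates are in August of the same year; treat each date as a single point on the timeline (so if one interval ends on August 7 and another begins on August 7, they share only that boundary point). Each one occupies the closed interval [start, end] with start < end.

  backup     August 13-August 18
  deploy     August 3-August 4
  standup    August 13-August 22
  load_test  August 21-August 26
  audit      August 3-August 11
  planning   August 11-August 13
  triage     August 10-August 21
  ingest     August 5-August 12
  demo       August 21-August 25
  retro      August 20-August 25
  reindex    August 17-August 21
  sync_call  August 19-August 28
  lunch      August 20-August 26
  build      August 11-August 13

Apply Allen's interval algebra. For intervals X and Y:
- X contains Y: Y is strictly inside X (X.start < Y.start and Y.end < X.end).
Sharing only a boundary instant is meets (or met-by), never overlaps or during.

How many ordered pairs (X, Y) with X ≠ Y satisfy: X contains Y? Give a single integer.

Checking all 182 ordered pairs for relation 'contains'; matching pairs in alphabetical order:
(lunch, demo): lunch contains demo ✓
(standup, reindex): standup contains reindex ✓
(sync_call, demo): sync_call contains demo ✓
(sync_call, load_test): sync_call contains load_test ✓
(sync_call, lunch): sync_call contains lunch ✓
(sync_call, retro): sync_call contains retro ✓
(triage, backup): triage contains backup ✓
(triage, build): triage contains build ✓
(triage, planning): triage contains planning ✓
Count: 9.

9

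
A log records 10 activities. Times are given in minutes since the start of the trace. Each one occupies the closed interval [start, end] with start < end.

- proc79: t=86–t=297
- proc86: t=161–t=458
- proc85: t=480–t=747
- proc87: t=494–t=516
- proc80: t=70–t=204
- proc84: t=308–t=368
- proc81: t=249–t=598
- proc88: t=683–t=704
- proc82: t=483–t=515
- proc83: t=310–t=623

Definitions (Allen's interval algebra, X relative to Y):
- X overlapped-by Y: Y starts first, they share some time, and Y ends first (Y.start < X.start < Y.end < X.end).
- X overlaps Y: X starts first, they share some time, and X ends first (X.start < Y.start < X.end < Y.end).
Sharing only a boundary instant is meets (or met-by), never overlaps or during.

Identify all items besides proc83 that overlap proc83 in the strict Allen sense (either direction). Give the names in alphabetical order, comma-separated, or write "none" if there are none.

proc81, proc84, proc85, proc86

Target proc83 = [t=310, t=623].
proc79 [t=86, t=297] → before → no.
proc80 [t=70, t=204] → before → no.
proc81 [t=249, t=598] → overlaps → yes.
proc82 [t=483, t=515] → during → no.
proc84 [t=308, t=368] → overlaps → yes.
proc85 [t=480, t=747] → overlapped-by → yes.
proc86 [t=161, t=458] → overlaps → yes.
proc87 [t=494, t=516] → during → no.
proc88 [t=683, t=704] → after → no.
Result: proc81, proc84, proc85, proc86.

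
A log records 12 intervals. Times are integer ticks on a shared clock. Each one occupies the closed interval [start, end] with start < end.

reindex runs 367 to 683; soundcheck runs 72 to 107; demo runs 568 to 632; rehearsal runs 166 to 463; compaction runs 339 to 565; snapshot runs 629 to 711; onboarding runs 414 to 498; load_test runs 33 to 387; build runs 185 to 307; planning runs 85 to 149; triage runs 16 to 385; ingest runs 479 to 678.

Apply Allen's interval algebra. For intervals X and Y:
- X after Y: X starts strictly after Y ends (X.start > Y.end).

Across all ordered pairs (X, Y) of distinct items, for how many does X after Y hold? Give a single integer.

37

Checking all 132 ordered pairs for relation 'after'; matching pairs in alphabetical order:
(build, planning): build after planning ✓
(build, soundcheck): build after soundcheck ✓
(compaction, build): compaction after build ✓
(compaction, planning): compaction after planning ✓
(compaction, soundcheck): compaction after soundcheck ✓
(demo, build): demo after build ✓
(demo, compaction): demo after compaction ✓
(demo, load_test): demo after load_test ✓
(demo, onboarding): demo after onboarding ✓
(demo, planning): demo after planning ✓
(demo, rehearsal): demo after rehearsal ✓
(demo, soundcheck): demo after soundcheck ✓
(demo, triage): demo after triage ✓
(ingest, build): ingest after build ✓
(ingest, load_test): ingest after load_test ✓
(ingest, planning): ingest after planning ✓
(ingest, rehearsal): ingest after rehearsal ✓
(ingest, soundcheck): ingest after soundcheck ✓
(ingest, triage): ingest after triage ✓
(onboarding, build): onboarding after build ✓
(onboarding, load_test): onboarding after load_test ✓
(onboarding, planning): onboarding after planning ✓
(onboarding, soundcheck): onboarding after soundcheck ✓
(onboarding, triage): onboarding after triage ✓
... plus 13 further pairs not listed.
Count: 37.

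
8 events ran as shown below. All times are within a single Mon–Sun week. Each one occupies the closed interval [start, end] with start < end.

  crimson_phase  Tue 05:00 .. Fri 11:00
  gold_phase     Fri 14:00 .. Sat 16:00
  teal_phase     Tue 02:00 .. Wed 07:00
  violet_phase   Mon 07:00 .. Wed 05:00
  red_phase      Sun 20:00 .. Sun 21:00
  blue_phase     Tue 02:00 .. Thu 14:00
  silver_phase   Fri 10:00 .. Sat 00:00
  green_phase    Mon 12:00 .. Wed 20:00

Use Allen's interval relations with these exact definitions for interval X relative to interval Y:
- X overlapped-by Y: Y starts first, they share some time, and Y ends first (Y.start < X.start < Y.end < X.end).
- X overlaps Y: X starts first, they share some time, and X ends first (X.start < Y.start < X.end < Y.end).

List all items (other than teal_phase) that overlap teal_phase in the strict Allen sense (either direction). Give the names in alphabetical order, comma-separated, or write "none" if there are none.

Target teal_phase = [Tue 02:00, Wed 07:00].
blue_phase [Tue 02:00, Thu 14:00] → started-by → no.
crimson_phase [Tue 05:00, Fri 11:00] → overlapped-by → yes.
gold_phase [Fri 14:00, Sat 16:00] → after → no.
green_phase [Mon 12:00, Wed 20:00] → contains → no.
red_phase [Sun 20:00, Sun 21:00] → after → no.
silver_phase [Fri 10:00, Sat 00:00] → after → no.
violet_phase [Mon 07:00, Wed 05:00] → overlaps → yes.
Result: crimson_phase, violet_phase.

crimson_phase, violet_phase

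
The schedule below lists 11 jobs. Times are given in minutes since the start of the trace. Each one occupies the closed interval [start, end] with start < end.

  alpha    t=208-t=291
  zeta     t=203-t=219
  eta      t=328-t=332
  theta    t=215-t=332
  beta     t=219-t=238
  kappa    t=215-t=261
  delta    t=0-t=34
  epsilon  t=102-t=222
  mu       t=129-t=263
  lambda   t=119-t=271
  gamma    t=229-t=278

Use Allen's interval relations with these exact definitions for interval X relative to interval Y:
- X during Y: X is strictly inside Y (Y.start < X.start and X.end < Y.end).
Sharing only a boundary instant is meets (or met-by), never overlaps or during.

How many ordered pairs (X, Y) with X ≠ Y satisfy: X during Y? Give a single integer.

Checking all 110 ordered pairs for relation 'during'; matching pairs in alphabetical order:
(beta, alpha): beta during alpha ✓
(beta, kappa): beta during kappa ✓
(beta, lambda): beta during lambda ✓
(beta, mu): beta during mu ✓
(beta, theta): beta during theta ✓
(gamma, alpha): gamma during alpha ✓
(gamma, theta): gamma during theta ✓
(kappa, alpha): kappa during alpha ✓
(kappa, lambda): kappa during lambda ✓
(kappa, mu): kappa during mu ✓
(mu, lambda): mu during lambda ✓
(zeta, epsilon): zeta during epsilon ✓
(zeta, lambda): zeta during lambda ✓
(zeta, mu): zeta during mu ✓
Count: 14.

14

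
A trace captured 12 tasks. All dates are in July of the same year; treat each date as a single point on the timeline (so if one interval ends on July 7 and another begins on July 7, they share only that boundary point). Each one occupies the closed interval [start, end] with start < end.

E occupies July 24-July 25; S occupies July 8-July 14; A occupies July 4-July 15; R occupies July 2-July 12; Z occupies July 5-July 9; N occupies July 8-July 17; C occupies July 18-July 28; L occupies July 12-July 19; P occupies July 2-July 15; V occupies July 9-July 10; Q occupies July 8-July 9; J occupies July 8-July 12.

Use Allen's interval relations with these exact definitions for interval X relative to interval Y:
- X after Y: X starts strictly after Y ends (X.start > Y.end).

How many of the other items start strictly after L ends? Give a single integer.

1

Target L = [July 12, July 19].
A [July 4, July 15] → overlaps → no.
C [July 18, July 28] → overlapped-by → no.
E [July 24, July 25] → after → counts.
J [July 8, July 12] → meets → no.
N [July 8, July 17] → overlaps → no.
P [July 2, July 15] → overlaps → no.
Q [July 8, July 9] → before → no.
R [July 2, July 12] → meets → no.
S [July 8, July 14] → overlaps → no.
V [July 9, July 10] → before → no.
Z [July 5, July 9] → before → no.
Total: 1.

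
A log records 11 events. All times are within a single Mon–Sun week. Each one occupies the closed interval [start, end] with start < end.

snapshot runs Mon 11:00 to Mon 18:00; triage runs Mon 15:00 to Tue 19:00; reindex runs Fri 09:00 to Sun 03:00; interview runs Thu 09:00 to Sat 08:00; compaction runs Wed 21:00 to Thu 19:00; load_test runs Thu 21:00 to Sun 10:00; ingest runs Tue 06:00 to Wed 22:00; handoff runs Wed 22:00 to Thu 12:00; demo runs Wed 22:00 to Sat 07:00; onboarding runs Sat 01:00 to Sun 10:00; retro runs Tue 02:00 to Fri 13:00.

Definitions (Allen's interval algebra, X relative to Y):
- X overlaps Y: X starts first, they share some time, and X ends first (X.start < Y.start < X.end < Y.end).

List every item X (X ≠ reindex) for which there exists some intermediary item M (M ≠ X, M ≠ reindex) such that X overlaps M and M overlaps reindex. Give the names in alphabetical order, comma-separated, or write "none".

Target reindex = [Fri 09:00, Sun 03:00].
Intermediaries M with M overlaps reindex: demo, interview, retro.
Via demo — items with X overlaps demo: compaction, retro.
Via interview — items with X overlaps interview: compaction, demo, handoff, retro.
Via retro — items with X overlaps retro: triage.
Union: compaction, demo, handoff, retro, triage.

compaction, demo, handoff, retro, triage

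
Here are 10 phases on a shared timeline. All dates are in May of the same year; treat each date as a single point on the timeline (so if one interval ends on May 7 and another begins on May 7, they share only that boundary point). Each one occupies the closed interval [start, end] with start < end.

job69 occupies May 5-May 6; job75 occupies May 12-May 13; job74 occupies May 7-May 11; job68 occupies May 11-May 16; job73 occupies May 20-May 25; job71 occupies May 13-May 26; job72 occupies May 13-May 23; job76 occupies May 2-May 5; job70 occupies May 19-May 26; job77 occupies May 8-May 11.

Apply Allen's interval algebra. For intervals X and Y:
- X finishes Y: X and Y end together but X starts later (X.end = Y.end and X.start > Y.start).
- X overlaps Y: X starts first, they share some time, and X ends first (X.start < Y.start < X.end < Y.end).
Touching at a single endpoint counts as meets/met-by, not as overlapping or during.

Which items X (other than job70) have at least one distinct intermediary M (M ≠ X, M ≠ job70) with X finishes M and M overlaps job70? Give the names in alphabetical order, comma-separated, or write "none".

none

Target job70 = [May 19, May 26].
Intermediaries M with M overlaps job70: job72.
Via job72 — items with X finishes job72: none.
Union: none.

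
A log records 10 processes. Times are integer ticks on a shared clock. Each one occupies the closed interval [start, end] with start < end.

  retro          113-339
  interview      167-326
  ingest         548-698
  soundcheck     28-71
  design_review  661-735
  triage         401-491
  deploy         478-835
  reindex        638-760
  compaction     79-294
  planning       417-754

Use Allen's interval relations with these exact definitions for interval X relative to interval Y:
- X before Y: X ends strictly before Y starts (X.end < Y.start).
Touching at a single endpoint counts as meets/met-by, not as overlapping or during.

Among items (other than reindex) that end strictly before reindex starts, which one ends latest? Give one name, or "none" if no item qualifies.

Target reindex = [638, 760].
compaction [79, 294] → before → candidate.
deploy [478, 835] → contains → excluded.
design_review [661, 735] → during → excluded.
ingest [548, 698] → overlaps → excluded.
interview [167, 326] → before → candidate.
planning [417, 754] → overlaps → excluded.
retro [113, 339] → before → candidate.
soundcheck [28, 71] → before → candidate.
triage [401, 491] → before → candidate.
Among candidates, latest end is 491 → triage.

triage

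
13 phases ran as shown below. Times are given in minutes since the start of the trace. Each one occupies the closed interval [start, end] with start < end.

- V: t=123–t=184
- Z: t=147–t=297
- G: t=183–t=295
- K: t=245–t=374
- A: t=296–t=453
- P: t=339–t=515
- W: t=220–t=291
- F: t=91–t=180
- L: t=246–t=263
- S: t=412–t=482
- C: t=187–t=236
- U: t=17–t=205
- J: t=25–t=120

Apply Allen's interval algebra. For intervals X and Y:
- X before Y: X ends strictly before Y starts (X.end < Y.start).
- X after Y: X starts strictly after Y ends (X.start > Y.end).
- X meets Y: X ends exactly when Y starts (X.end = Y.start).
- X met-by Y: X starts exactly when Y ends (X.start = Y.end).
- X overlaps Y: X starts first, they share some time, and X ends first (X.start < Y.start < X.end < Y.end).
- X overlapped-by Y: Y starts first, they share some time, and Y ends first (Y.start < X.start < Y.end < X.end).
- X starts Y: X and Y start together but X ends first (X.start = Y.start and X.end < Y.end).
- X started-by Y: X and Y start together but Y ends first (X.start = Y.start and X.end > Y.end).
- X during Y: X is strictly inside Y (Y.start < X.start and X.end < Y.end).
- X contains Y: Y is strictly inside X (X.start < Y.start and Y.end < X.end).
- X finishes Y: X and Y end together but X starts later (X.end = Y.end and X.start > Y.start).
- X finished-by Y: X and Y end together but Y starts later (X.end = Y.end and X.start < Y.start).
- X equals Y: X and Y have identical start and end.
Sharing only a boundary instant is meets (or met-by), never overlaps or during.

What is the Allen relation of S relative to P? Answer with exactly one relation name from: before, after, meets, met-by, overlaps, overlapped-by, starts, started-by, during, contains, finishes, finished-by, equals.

during

S = [t=412, t=482]; P = [t=339, t=515].
Compare endpoints: S.start > P.start, S.start < P.end, S.end > P.start, S.end < P.end.
That pattern is 'during'.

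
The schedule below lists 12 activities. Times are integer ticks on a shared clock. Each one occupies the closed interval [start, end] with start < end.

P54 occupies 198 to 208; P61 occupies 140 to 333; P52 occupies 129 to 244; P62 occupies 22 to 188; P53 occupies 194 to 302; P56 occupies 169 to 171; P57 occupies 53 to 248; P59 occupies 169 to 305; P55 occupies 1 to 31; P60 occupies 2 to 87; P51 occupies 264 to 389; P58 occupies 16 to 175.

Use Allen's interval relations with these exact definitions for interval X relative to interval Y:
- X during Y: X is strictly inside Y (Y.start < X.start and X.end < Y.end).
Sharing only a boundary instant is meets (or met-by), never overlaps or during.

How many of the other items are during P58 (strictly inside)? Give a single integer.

Target P58 = [16, 175].
P51 [264, 389] → after → no.
P52 [129, 244] → overlapped-by → no.
P53 [194, 302] → after → no.
P54 [198, 208] → after → no.
P55 [1, 31] → overlaps → no.
P56 [169, 171] → during → counts.
P57 [53, 248] → overlapped-by → no.
P59 [169, 305] → overlapped-by → no.
P60 [2, 87] → overlaps → no.
P61 [140, 333] → overlapped-by → no.
P62 [22, 188] → overlapped-by → no.
Total: 1.

1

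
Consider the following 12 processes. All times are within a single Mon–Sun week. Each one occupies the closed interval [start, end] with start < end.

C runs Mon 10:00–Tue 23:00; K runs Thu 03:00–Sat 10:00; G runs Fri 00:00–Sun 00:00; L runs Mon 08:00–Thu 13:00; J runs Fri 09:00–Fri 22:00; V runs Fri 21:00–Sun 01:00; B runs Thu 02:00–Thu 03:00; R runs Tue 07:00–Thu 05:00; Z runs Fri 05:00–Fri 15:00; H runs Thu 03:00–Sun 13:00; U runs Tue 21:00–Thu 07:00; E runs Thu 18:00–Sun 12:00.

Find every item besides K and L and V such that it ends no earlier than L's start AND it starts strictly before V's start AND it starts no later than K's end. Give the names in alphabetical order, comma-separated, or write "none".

B, C, E, G, H, J, R, U, Z

Conditions: its end is no earlier than L's start (X.end >= Mon 08:00) AND its start is strictly before V's start (X.start < Fri 21:00) AND its start is no later than K's end (X.start <= Sat 10:00).
B: end Thu 03:00 >= Mon 08:00? ✓; start Thu 02:00 < Fri 21:00? ✓; start Thu 02:00 <= Sat 10:00? ✓ → yes.
C: end Tue 23:00 >= Mon 08:00? ✓; start Mon 10:00 < Fri 21:00? ✓; start Mon 10:00 <= Sat 10:00? ✓ → yes.
E: end Sun 12:00 >= Mon 08:00? ✓; start Thu 18:00 < Fri 21:00? ✓; start Thu 18:00 <= Sat 10:00? ✓ → yes.
G: end Sun 00:00 >= Mon 08:00? ✓; start Fri 00:00 < Fri 21:00? ✓; start Fri 00:00 <= Sat 10:00? ✓ → yes.
H: end Sun 13:00 >= Mon 08:00? ✓; start Thu 03:00 < Fri 21:00? ✓; start Thu 03:00 <= Sat 10:00? ✓ → yes.
J: end Fri 22:00 >= Mon 08:00? ✓; start Fri 09:00 < Fri 21:00? ✓; start Fri 09:00 <= Sat 10:00? ✓ → yes.
R: end Thu 05:00 >= Mon 08:00? ✓; start Tue 07:00 < Fri 21:00? ✓; start Tue 07:00 <= Sat 10:00? ✓ → yes.
U: end Thu 07:00 >= Mon 08:00? ✓; start Tue 21:00 < Fri 21:00? ✓; start Tue 21:00 <= Sat 10:00? ✓ → yes.
Z: end Fri 15:00 >= Mon 08:00? ✓; start Fri 05:00 < Fri 21:00? ✓; start Fri 05:00 <= Sat 10:00? ✓ → yes.
Result: B, C, E, G, H, J, R, U, Z.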